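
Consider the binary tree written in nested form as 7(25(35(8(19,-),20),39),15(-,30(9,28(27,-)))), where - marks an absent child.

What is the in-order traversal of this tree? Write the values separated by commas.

In-order visits the left subtree, then the node, then the right subtree.
At 7: go left to 25.
  At 25: go left to 35.
    At 35: go left to 8.
      At 8: go left to 19.
        19 is a leaf — visit 19.
      Visit 8.
      At 8: no right child.
    Visit 35.
    At 35: go right to 20.
      20 is a leaf — visit 20.
  Visit 25.
  At 25: go right to 39.
    39 is a leaf — visit 39.
Visit 7.
At 7: go right to 15.
  At 15: no left child.
  Visit 15.
  At 15: go right to 30.
    At 30: go left to 9.
      9 is a leaf — visit 9.
    Visit 30.
    At 30: go right to 28.
      At 28: go left to 27.
        27 is a leaf — visit 27.
      Visit 28.
      At 28: no right child.

19, 8, 35, 20, 25, 39, 7, 15, 9, 30, 27, 28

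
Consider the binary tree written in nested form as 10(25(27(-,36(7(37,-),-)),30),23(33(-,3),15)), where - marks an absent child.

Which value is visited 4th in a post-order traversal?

Post-order visits the left subtree, then the right subtree, then the node.
At 10: go left to 25.
  At 25: go left to 27.
    At 27: no left child.
    At 27: go right to 36.
      At 36: go left to 7.
        At 7: go left to 37.
          37 is a leaf — visit 37.
        At 7: no right child.
        Visit 7.
      At 36: no right child.
      Visit 36.
    Visit 27.
  At 25: go right to 30.
    30 is a leaf — visit 30.
  Visit 25.
At 10: go right to 23.
  At 23: go left to 33.
    At 33: no left child.
    At 33: go right to 3.
      3 is a leaf — visit 3.
    Visit 33.
  At 23: go right to 15.
    15 is a leaf — visit 15.
  Visit 23.
Visit 10.
Full post-order sequence: 37, 7, 36, 27, 30, 25, 3, 33, 15, 23, 10.

27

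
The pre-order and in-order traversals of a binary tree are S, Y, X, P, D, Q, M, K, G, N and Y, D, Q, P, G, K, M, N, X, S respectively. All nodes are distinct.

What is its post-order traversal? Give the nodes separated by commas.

Q, D, G, K, N, M, P, X, Y, S

The first element of pre-order is the root; it splits in-order into left and right subtrees.
Root S: left subtree has 9 nodes {Y, D, Q, P, G, K, M, N, X}, right has 0 { }.
  Root Y: left subtree has 0 nodes { }, right has 8 {D, Q, P, G, K, M, N, X}.
    Root X: left subtree has 7 nodes {D, Q, P, G, K, M, N}, right has 0 { }.
      Root P: left subtree has 2 nodes {D, Q}, right has 4 {G, K, M, N}.
        Root D: left subtree has 0 nodes { }, right has 1 {Q}.
        Root M: left subtree has 2 nodes {G, K}, right has 1 {N}.
          Root K: left subtree has 1 node {G}, right has 0 { }.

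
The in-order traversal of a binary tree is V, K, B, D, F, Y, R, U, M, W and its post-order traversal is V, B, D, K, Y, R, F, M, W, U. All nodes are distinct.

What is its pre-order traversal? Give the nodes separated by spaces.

U F K V D B R Y W M

The last element of post-order is the root; it splits in-order into left and right subtrees.
Root U: left subtree has 7 nodes {V, K, B, D, F, Y, R}, right has 2 {M, W}.
  Root F: left subtree has 4 nodes {V, K, B, D}, right has 2 {Y, R}.
    Root K: left subtree has 1 node {V}, right has 2 {B, D}.
      Root D: left subtree has 1 node {B}, right has 0 { }.
    Root R: left subtree has 1 node {Y}, right has 0 { }.
  Root W: left subtree has 1 node {M}, right has 0 { }.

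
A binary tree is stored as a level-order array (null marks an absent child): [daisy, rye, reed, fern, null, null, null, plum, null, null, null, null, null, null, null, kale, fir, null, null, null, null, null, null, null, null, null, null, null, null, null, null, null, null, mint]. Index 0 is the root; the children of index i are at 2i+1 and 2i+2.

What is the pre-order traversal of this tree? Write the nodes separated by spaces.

daisy rye fern plum kale fir mint reed

Pre-order visits the node, then its left subtree, then its right subtree.
Visit daisy.
At daisy: go left to rye.
  Visit rye.
  At rye: go left to fern.
    Visit fern.
    At fern: go left to plum.
      Visit plum.
      At plum: go left to kale.
        kale is a leaf — visit kale.
      At plum: go right to fir.
        Visit fir.
        At fir: go left to mint.
          mint is a leaf — visit mint.
        At fir: no right child.
    At fern: no right child.
  At rye: no right child.
At daisy: go right to reed.
  reed is a leaf — visit reed.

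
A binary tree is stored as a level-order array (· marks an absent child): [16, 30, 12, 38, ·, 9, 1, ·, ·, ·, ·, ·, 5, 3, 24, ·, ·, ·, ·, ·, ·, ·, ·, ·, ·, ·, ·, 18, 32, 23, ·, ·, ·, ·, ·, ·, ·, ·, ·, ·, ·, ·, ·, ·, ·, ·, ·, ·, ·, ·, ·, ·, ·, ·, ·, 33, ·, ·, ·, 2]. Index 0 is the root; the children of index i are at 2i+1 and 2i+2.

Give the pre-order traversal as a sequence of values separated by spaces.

Pre-order visits the node, then its left subtree, then its right subtree.
Visit 16.
At 16: go left to 30.
  Visit 30.
  At 30: go left to 38.
    38 is a leaf — visit 38.
  At 30: no right child.
At 16: go right to 12.
  Visit 12.
  At 12: go left to 9.
    Visit 9.
    At 9: no left child.
    At 9: go right to 5.
      5 is a leaf — visit 5.
  At 12: go right to 1.
    Visit 1.
    At 1: go left to 3.
      Visit 3.
      At 3: go left to 18.
        Visit 18.
        At 18: go left to 33.
          33 is a leaf — visit 33.
        At 18: no right child.
      At 3: go right to 32.
        32 is a leaf — visit 32.
    At 1: go right to 24.
      Visit 24.
      At 24: go left to 23.
        Visit 23.
        At 23: go left to 2.
          2 is a leaf — visit 2.
        At 23: no right child.
      At 24: no right child.

16 30 38 12 9 5 1 3 18 33 32 24 23 2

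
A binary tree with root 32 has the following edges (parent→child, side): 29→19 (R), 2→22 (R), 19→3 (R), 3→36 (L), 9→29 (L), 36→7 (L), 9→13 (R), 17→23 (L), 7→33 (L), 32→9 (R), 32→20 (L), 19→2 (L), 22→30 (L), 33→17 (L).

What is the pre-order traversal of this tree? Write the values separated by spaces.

32 20 9 29 19 2 22 30 3 36 7 33 17 23 13

Pre-order visits the node, then its left subtree, then its right subtree.
Visit 32.
At 32: go left to 20.
  20 is a leaf — visit 20.
At 32: go right to 9.
  Visit 9.
  At 9: go left to 29.
    Visit 29.
    At 29: no left child.
    At 29: go right to 19.
      Visit 19.
      At 19: go left to 2.
        Visit 2.
        At 2: no left child.
        At 2: go right to 22.
          Visit 22.
          At 22: go left to 30.
            30 is a leaf — visit 30.
          At 22: no right child.
      At 19: go right to 3.
        Visit 3.
        At 3: go left to 36.
          Visit 36.
          At 36: go left to 7.
            Visit 7.
            At 7: go left to 33.
              Visit 33.
              At 33: go left to 17.
                Visit 17.
                At 17: go left to 23.
                  23 is a leaf — visit 23.
                At 17: no right child.
              At 33: no right child.
            At 7: no right child.
          At 36: no right child.
        At 3: no right child.
  At 9: go right to 13.
    13 is a leaf — visit 13.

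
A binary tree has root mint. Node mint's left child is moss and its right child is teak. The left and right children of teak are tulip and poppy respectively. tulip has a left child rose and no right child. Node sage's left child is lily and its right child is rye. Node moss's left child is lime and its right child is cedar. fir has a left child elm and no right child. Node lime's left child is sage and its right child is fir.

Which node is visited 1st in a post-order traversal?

Post-order visits the left subtree, then the right subtree, then the node.
At mint: go left to moss.
  At moss: go left to lime.
    At lime: go left to sage.
      At sage: go left to lily.
        lily is a leaf — visit lily.
      At sage: go right to rye.
        rye is a leaf — visit rye.
      Visit sage.
    At lime: go right to fir.
      At fir: go left to elm.
        elm is a leaf — visit elm.
      At fir: no right child.
      Visit fir.
    Visit lime.
  At moss: go right to cedar.
    cedar is a leaf — visit cedar.
  Visit moss.
At mint: go right to teak.
  At teak: go left to tulip.
    At tulip: go left to rose.
      rose is a leaf — visit rose.
    At tulip: no right child.
    Visit tulip.
  At teak: go right to poppy.
    poppy is a leaf — visit poppy.
  Visit teak.
Visit mint.
Full post-order sequence: lily, rye, sage, elm, fir, lime, cedar, moss, rose, tulip, poppy, teak, mint.

lily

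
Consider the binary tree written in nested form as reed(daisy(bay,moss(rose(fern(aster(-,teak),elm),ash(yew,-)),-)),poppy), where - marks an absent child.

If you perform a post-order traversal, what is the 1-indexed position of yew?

6

Post-order visits the left subtree, then the right subtree, then the node.
At reed: go left to daisy.
  At daisy: go left to bay.
    bay is a leaf — visit bay.
  At daisy: go right to moss.
    At moss: go left to rose.
      At rose: go left to fern.
        At fern: go left to aster.
          At aster: no left child.
          At aster: go right to teak.
            teak is a leaf — visit teak.
          Visit aster.
        At fern: go right to elm.
          elm is a leaf — visit elm.
        Visit fern.
      At rose: go right to ash.
        At ash: go left to yew.
          yew is a leaf — visit yew.
        At ash: no right child.
        Visit ash.
      Visit rose.
    At moss: no right child.
    Visit moss.
  Visit daisy.
At reed: go right to poppy.
  poppy is a leaf — visit poppy.
Visit reed.
Full post-order sequence: bay, teak, aster, elm, fern, yew, ash, rose, moss, daisy, poppy, reed.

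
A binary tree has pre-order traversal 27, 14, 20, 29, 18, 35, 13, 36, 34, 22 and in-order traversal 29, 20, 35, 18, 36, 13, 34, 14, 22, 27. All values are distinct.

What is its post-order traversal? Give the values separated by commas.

29, 35, 36, 34, 13, 18, 20, 22, 14, 27

The first element of pre-order is the root; it splits in-order into left and right subtrees.
Root 27: left subtree has 9 nodes {29, 20, 35, 18, 36, 13, 34, 14, 22}, right has 0 { }.
  Root 14: left subtree has 7 nodes {29, 20, 35, 18, 36, 13, 34}, right has 1 {22}.
    Root 20: left subtree has 1 node {29}, right has 5 {35, 18, 36, 13, 34}.
      Root 18: left subtree has 1 node {35}, right has 3 {36, 13, 34}.
        Root 13: left subtree has 1 node {36}, right has 1 {34}.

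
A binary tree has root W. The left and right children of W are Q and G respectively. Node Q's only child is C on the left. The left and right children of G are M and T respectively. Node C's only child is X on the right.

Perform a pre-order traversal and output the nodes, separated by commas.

W, Q, C, X, G, M, T

Pre-order visits the node, then its left subtree, then its right subtree.
Visit W.
At W: go left to Q.
  Visit Q.
  At Q: go left to C.
    Visit C.
    At C: no left child.
    At C: go right to X.
      X is a leaf — visit X.
  At Q: no right child.
At W: go right to G.
  Visit G.
  At G: go left to M.
    M is a leaf — visit M.
  At G: go right to T.
    T is a leaf — visit T.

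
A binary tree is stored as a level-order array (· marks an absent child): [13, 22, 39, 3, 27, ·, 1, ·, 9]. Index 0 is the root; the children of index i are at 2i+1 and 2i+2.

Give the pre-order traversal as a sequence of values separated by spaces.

13 22 3 9 27 39 1

Pre-order visits the node, then its left subtree, then its right subtree.
Visit 13.
At 13: go left to 22.
  Visit 22.
  At 22: go left to 3.
    Visit 3.
    At 3: no left child.
    At 3: go right to 9.
      9 is a leaf — visit 9.
  At 22: go right to 27.
    27 is a leaf — visit 27.
At 13: go right to 39.
  Visit 39.
  At 39: no left child.
  At 39: go right to 1.
    1 is a leaf — visit 1.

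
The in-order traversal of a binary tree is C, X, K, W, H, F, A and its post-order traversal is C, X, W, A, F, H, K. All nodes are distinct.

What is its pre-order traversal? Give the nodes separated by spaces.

K X C H W F A

The last element of post-order is the root; it splits in-order into left and right subtrees.
Root K: left subtree has 2 nodes {C, X}, right has 4 {W, H, F, A}.
  Root X: left subtree has 1 node {C}, right has 0 { }.
  Root H: left subtree has 1 node {W}, right has 2 {F, A}.
    Root F: left subtree has 0 nodes { }, right has 1 {A}.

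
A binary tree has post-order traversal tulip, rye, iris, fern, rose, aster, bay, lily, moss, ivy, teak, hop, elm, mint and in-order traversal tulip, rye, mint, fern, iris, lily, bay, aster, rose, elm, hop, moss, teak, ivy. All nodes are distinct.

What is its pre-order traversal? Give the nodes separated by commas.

mint, rye, tulip, elm, lily, fern, iris, bay, aster, rose, hop, teak, moss, ivy

The last element of post-order is the root; it splits in-order into left and right subtrees.
Root mint: left subtree has 2 nodes {tulip, rye}, right has 11 {fern, iris, lily, bay, aster, rose, elm, hop, moss, teak, ivy}.
  Root rye: left subtree has 1 node {tulip}, right has 0 { }.
  Root elm: left subtree has 6 nodes {fern, iris, lily, bay, aster, rose}, right has 4 {hop, moss, teak, ivy}.
    Root lily: left subtree has 2 nodes {fern, iris}, right has 3 {bay, aster, rose}.
      Root fern: left subtree has 0 nodes { }, right has 1 {iris}.
      Root bay: left subtree has 0 nodes { }, right has 2 {aster, rose}.
        Root aster: left subtree has 0 nodes { }, right has 1 {rose}.
    Root hop: left subtree has 0 nodes { }, right has 3 {moss, teak, ivy}.
      Root teak: left subtree has 1 node {moss}, right has 1 {ivy}.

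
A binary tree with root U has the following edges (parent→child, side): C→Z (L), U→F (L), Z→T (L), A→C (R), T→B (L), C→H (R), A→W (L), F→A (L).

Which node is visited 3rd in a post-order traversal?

T

Post-order visits the left subtree, then the right subtree, then the node.
At U: go left to F.
  At F: go left to A.
    At A: go left to W.
      W is a leaf — visit W.
    At A: go right to C.
      At C: go left to Z.
        At Z: go left to T.
          At T: go left to B.
            B is a leaf — visit B.
          At T: no right child.
          Visit T.
        At Z: no right child.
        Visit Z.
      At C: go right to H.
        H is a leaf — visit H.
      Visit C.
    Visit A.
  At F: no right child.
  Visit F.
At U: no right child.
Visit U.
Full post-order sequence: W, B, T, Z, H, C, A, F, U.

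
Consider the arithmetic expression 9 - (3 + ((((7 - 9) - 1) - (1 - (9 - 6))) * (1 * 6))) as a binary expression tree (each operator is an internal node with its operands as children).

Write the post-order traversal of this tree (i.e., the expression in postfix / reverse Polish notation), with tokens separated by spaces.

9 3 7 9 - 1 - 1 9 6 - - - 1 6 * * + -

Post-order on an expression tree gives postfix notation: for each operator, emit left operand, right operand, then the operator.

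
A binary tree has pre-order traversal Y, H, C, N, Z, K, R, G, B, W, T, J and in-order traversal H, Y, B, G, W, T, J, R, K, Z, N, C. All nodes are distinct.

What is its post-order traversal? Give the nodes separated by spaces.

The first element of pre-order is the root; it splits in-order into left and right subtrees.
Root Y: left subtree has 1 node {H}, right has 10 {B, G, W, T, J, R, K, Z, N, C}.
  Root C: left subtree has 9 nodes {B, G, W, T, J, R, K, Z, N}, right has 0 { }.
    Root N: left subtree has 8 nodes {B, G, W, T, J, R, K, Z}, right has 0 { }.
      Root Z: left subtree has 7 nodes {B, G, W, T, J, R, K}, right has 0 { }.
        Root K: left subtree has 6 nodes {B, G, W, T, J, R}, right has 0 { }.
          Root R: left subtree has 5 nodes {B, G, W, T, J}, right has 0 { }.
            Root G: left subtree has 1 node {B}, right has 3 {W, T, J}.
              Root W: left subtree has 0 nodes { }, right has 2 {T, J}.
                Root T: left subtree has 0 nodes { }, right has 1 {J}.

H B J T W G R K Z N C Y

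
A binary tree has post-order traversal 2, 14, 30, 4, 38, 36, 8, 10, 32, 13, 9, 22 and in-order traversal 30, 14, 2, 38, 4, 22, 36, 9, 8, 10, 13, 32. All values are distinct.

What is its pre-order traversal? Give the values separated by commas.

22, 38, 30, 14, 2, 4, 9, 36, 13, 10, 8, 32

The last element of post-order is the root; it splits in-order into left and right subtrees.
Root 22: left subtree has 5 nodes {30, 14, 2, 38, 4}, right has 6 {36, 9, 8, 10, 13, 32}.
  Root 38: left subtree has 3 nodes {30, 14, 2}, right has 1 {4}.
    Root 30: left subtree has 0 nodes { }, right has 2 {14, 2}.
      Root 14: left subtree has 0 nodes { }, right has 1 {2}.
  Root 9: left subtree has 1 node {36}, right has 4 {8, 10, 13, 32}.
    Root 13: left subtree has 2 nodes {8, 10}, right has 1 {32}.
      Root 10: left subtree has 1 node {8}, right has 0 { }.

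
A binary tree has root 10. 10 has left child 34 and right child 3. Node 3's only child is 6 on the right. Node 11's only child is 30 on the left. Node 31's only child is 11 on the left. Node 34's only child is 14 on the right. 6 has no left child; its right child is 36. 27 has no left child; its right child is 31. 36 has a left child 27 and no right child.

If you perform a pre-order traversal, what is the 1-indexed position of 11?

9

Pre-order visits the node, then its left subtree, then its right subtree.
Visit 10.
At 10: go left to 34.
  Visit 34.
  At 34: no left child.
  At 34: go right to 14.
    14 is a leaf — visit 14.
At 10: go right to 3.
  Visit 3.
  At 3: no left child.
  At 3: go right to 6.
    Visit 6.
    At 6: no left child.
    At 6: go right to 36.
      Visit 36.
      At 36: go left to 27.
        Visit 27.
        At 27: no left child.
        At 27: go right to 31.
          Visit 31.
          At 31: go left to 11.
            Visit 11.
            At 11: go left to 30.
              30 is a leaf — visit 30.
            At 11: no right child.
          At 31: no right child.
      At 36: no right child.
Full pre-order sequence: 10, 34, 14, 3, 6, 36, 27, 31, 11, 30.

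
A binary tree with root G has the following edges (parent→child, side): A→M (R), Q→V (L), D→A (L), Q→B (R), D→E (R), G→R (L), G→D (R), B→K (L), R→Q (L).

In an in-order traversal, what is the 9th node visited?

In-order visits the left subtree, then the node, then the right subtree.
At G: go left to R.
  At R: go left to Q.
    At Q: go left to V.
      V is a leaf — visit V.
    Visit Q.
    At Q: go right to B.
      At B: go left to K.
        K is a leaf — visit K.
      Visit B.
      At B: no right child.
  Visit R.
  At R: no right child.
Visit G.
At G: go right to D.
  At D: go left to A.
    At A: no left child.
    Visit A.
    At A: go right to M.
      M is a leaf — visit M.
  Visit D.
  At D: go right to E.
    E is a leaf — visit E.
Full in-order sequence: V, Q, K, B, R, G, A, M, D, E.

D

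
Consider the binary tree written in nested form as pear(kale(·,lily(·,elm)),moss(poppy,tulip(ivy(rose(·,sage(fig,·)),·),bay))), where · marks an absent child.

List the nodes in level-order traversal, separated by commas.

pear, kale, moss, lily, poppy, tulip, elm, ivy, bay, rose, sage, fig

Level-order visits nodes level by level from the root, left to right within each level.
Level 0: pear
Level 1: kale, moss
Level 2: lily, poppy, tulip
Level 3: elm, ivy, bay
Level 4: rose
Level 5: sage
Level 6: fig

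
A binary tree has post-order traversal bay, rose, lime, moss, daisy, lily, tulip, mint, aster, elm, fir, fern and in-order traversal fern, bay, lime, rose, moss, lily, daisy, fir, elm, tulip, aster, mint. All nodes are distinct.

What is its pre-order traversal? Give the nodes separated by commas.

The last element of post-order is the root; it splits in-order into left and right subtrees.
Root fern: left subtree has 0 nodes { }, right has 11 {bay, lime, rose, moss, lily, daisy, fir, elm, tulip, aster, mint}.
  Root fir: left subtree has 6 nodes {bay, lime, rose, moss, lily, daisy}, right has 4 {elm, tulip, aster, mint}.
    Root lily: left subtree has 4 nodes {bay, lime, rose, moss}, right has 1 {daisy}.
      Root moss: left subtree has 3 nodes {bay, lime, rose}, right has 0 { }.
        Root lime: left subtree has 1 node {bay}, right has 1 {rose}.
    Root elm: left subtree has 0 nodes { }, right has 3 {tulip, aster, mint}.
      Root aster: left subtree has 1 node {tulip}, right has 1 {mint}.

fern, fir, lily, moss, lime, bay, rose, daisy, elm, aster, tulip, mint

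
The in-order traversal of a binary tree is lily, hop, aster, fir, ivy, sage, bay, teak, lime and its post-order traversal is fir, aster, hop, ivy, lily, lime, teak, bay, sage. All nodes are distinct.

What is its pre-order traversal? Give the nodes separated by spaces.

The last element of post-order is the root; it splits in-order into left and right subtrees.
Root sage: left subtree has 5 nodes {lily, hop, aster, fir, ivy}, right has 3 {bay, teak, lime}.
  Root lily: left subtree has 0 nodes { }, right has 4 {hop, aster, fir, ivy}.
    Root ivy: left subtree has 3 nodes {hop, aster, fir}, right has 0 { }.
      Root hop: left subtree has 0 nodes { }, right has 2 {aster, fir}.
        Root aster: left subtree has 0 nodes { }, right has 1 {fir}.
  Root bay: left subtree has 0 nodes { }, right has 2 {teak, lime}.
    Root teak: left subtree has 0 nodes { }, right has 1 {lime}.

sage lily ivy hop aster fir bay teak lime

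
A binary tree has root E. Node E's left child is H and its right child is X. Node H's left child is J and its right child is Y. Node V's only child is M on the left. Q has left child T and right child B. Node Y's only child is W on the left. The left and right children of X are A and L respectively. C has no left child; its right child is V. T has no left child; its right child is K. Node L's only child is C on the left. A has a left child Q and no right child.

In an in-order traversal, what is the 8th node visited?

In-order visits the left subtree, then the node, then the right subtree.
At E: go left to H.
  At H: go left to J.
    J is a leaf — visit J.
  Visit H.
  At H: go right to Y.
    At Y: go left to W.
      W is a leaf — visit W.
    Visit Y.
    At Y: no right child.
Visit E.
At E: go right to X.
  At X: go left to A.
    At A: go left to Q.
      At Q: go left to T.
        At T: no left child.
        Visit T.
        At T: go right to K.
          K is a leaf — visit K.
      Visit Q.
      At Q: go right to B.
        B is a leaf — visit B.
    Visit A.
    At A: no right child.
  Visit X.
  At X: go right to L.
    At L: go left to C.
      At C: no left child.
      Visit C.
      At C: go right to V.
        At V: go left to M.
          M is a leaf — visit M.
        Visit V.
        At V: no right child.
    Visit L.
    At L: no right child.
Full in-order sequence: J, H, W, Y, E, T, K, Q, B, A, X, C, M, V, L.

Q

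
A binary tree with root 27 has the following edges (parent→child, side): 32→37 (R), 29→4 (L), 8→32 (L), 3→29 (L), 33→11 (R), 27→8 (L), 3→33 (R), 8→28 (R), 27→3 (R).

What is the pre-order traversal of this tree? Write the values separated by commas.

27, 8, 32, 37, 28, 3, 29, 4, 33, 11

Pre-order visits the node, then its left subtree, then its right subtree.
Visit 27.
At 27: go left to 8.
  Visit 8.
  At 8: go left to 32.
    Visit 32.
    At 32: no left child.
    At 32: go right to 37.
      37 is a leaf — visit 37.
  At 8: go right to 28.
    28 is a leaf — visit 28.
At 27: go right to 3.
  Visit 3.
  At 3: go left to 29.
    Visit 29.
    At 29: go left to 4.
      4 is a leaf — visit 4.
    At 29: no right child.
  At 3: go right to 33.
    Visit 33.
    At 33: no left child.
    At 33: go right to 11.
      11 is a leaf — visit 11.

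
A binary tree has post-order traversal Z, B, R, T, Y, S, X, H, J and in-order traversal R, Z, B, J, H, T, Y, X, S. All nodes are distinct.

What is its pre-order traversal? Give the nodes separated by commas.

The last element of post-order is the root; it splits in-order into left and right subtrees.
Root J: left subtree has 3 nodes {R, Z, B}, right has 5 {H, T, Y, X, S}.
  Root R: left subtree has 0 nodes { }, right has 2 {Z, B}.
    Root B: left subtree has 1 node {Z}, right has 0 { }.
  Root H: left subtree has 0 nodes { }, right has 4 {T, Y, X, S}.
    Root X: left subtree has 2 nodes {T, Y}, right has 1 {S}.
      Root Y: left subtree has 1 node {T}, right has 0 { }.

J, R, B, Z, H, X, Y, T, S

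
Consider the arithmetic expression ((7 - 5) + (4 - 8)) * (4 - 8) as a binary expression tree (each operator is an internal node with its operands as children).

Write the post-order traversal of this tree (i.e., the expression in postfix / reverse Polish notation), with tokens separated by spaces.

7 5 - 4 8 - + 4 8 - *

Post-order on an expression tree gives postfix notation: for each operator, emit left operand, right operand, then the operator.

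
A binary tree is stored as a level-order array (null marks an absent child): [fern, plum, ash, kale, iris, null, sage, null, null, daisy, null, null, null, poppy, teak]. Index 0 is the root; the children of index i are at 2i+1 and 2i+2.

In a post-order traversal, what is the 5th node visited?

Post-order visits the left subtree, then the right subtree, then the node.
At fern: go left to plum.
  At plum: go left to kale.
    kale is a leaf — visit kale.
  At plum: go right to iris.
    At iris: go left to daisy.
      daisy is a leaf — visit daisy.
    At iris: no right child.
    Visit iris.
  Visit plum.
At fern: go right to ash.
  At ash: no left child.
  At ash: go right to sage.
    At sage: go left to poppy.
      poppy is a leaf — visit poppy.
    At sage: go right to teak.
      teak is a leaf — visit teak.
    Visit sage.
  Visit ash.
Visit fern.
Full post-order sequence: kale, daisy, iris, plum, poppy, teak, sage, ash, fern.

poppy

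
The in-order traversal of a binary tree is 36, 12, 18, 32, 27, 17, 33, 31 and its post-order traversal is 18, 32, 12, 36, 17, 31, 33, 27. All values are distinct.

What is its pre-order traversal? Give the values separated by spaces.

The last element of post-order is the root; it splits in-order into left and right subtrees.
Root 27: left subtree has 4 nodes {36, 12, 18, 32}, right has 3 {17, 33, 31}.
  Root 36: left subtree has 0 nodes { }, right has 3 {12, 18, 32}.
    Root 12: left subtree has 0 nodes { }, right has 2 {18, 32}.
      Root 32: left subtree has 1 node {18}, right has 0 { }.
  Root 33: left subtree has 1 node {17}, right has 1 {31}.

27 36 12 32 18 33 17 31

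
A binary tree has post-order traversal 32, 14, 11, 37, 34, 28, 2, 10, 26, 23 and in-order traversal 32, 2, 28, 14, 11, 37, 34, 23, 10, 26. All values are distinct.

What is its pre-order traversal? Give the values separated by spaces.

23 2 32 28 34 37 11 14 26 10

The last element of post-order is the root; it splits in-order into left and right subtrees.
Root 23: left subtree has 7 nodes {32, 2, 28, 14, 11, 37, 34}, right has 2 {10, 26}.
  Root 2: left subtree has 1 node {32}, right has 5 {28, 14, 11, 37, 34}.
    Root 28: left subtree has 0 nodes { }, right has 4 {14, 11, 37, 34}.
      Root 34: left subtree has 3 nodes {14, 11, 37}, right has 0 { }.
        Root 37: left subtree has 2 nodes {14, 11}, right has 0 { }.
          Root 11: left subtree has 1 node {14}, right has 0 { }.
  Root 26: left subtree has 1 node {10}, right has 0 { }.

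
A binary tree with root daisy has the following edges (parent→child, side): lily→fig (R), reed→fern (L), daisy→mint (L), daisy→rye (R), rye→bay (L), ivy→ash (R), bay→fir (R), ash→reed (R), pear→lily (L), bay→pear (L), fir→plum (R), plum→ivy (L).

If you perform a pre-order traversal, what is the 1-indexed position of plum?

9

Pre-order visits the node, then its left subtree, then its right subtree.
Visit daisy.
At daisy: go left to mint.
  mint is a leaf — visit mint.
At daisy: go right to rye.
  Visit rye.
  At rye: go left to bay.
    Visit bay.
    At bay: go left to pear.
      Visit pear.
      At pear: go left to lily.
        Visit lily.
        At lily: no left child.
        At lily: go right to fig.
          fig is a leaf — visit fig.
      At pear: no right child.
    At bay: go right to fir.
      Visit fir.
      At fir: no left child.
      At fir: go right to plum.
        Visit plum.
        At plum: go left to ivy.
          Visit ivy.
          At ivy: no left child.
          At ivy: go right to ash.
            Visit ash.
            At ash: no left child.
            At ash: go right to reed.
              Visit reed.
              At reed: go left to fern.
                fern is a leaf — visit fern.
              At reed: no right child.
        At plum: no right child.
  At rye: no right child.
Full pre-order sequence: daisy, mint, rye, bay, pear, lily, fig, fir, plum, ivy, ash, reed, fern.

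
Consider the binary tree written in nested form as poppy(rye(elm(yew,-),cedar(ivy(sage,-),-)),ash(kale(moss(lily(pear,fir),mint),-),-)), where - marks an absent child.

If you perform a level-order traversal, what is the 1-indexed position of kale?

Level-order visits nodes level by level from the root, left to right within each level.
Level 0: poppy
Level 1: rye, ash
Level 2: elm, cedar, kale
Level 3: yew, ivy, moss
Level 4: sage, lily, mint
Level 5: pear, fir
Full level-order sequence: poppy, rye, ash, elm, cedar, kale, yew, ivy, moss, sage, lily, mint, pear, fir.

6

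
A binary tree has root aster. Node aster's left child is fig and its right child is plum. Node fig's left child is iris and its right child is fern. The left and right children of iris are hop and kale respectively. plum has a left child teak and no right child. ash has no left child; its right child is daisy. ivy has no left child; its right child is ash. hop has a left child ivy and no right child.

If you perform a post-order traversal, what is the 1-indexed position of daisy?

1

Post-order visits the left subtree, then the right subtree, then the node.
At aster: go left to fig.
  At fig: go left to iris.
    At iris: go left to hop.
      At hop: go left to ivy.
        At ivy: no left child.
        At ivy: go right to ash.
          At ash: no left child.
          At ash: go right to daisy.
            daisy is a leaf — visit daisy.
          Visit ash.
        Visit ivy.
      At hop: no right child.
      Visit hop.
    At iris: go right to kale.
      kale is a leaf — visit kale.
    Visit iris.
  At fig: go right to fern.
    fern is a leaf — visit fern.
  Visit fig.
At aster: go right to plum.
  At plum: go left to teak.
    teak is a leaf — visit teak.
  At plum: no right child.
  Visit plum.
Visit aster.
Full post-order sequence: daisy, ash, ivy, hop, kale, iris, fern, fig, teak, plum, aster.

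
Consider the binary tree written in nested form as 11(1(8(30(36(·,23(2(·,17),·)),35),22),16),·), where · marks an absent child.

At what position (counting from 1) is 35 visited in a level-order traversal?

8

Level-order visits nodes level by level from the root, left to right within each level.
Level 0: 11
Level 1: 1
Level 2: 8, 16
Level 3: 30, 22
Level 4: 36, 35
Level 5: 23
Level 6: 2
Level 7: 17
Full level-order sequence: 11, 1, 8, 16, 30, 22, 36, 35, 23, 2, 17.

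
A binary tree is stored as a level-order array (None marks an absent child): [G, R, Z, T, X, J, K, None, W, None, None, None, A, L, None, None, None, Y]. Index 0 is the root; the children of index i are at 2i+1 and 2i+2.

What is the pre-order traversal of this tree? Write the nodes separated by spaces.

Pre-order visits the node, then its left subtree, then its right subtree.
Visit G.
At G: go left to R.
  Visit R.
  At R: go left to T.
    Visit T.
    At T: no left child.
    At T: go right to W.
      Visit W.
      At W: go left to Y.
        Y is a leaf — visit Y.
      At W: no right child.
  At R: go right to X.
    X is a leaf — visit X.
At G: go right to Z.
  Visit Z.
  At Z: go left to J.
    Visit J.
    At J: no left child.
    At J: go right to A.
      A is a leaf — visit A.
  At Z: go right to K.
    Visit K.
    At K: go left to L.
      L is a leaf — visit L.
    At K: no right child.

G R T W Y X Z J A K L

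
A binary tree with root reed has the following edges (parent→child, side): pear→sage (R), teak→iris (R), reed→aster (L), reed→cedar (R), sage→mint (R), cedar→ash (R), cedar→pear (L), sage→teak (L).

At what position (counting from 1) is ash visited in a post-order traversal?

7

Post-order visits the left subtree, then the right subtree, then the node.
At reed: go left to aster.
  aster is a leaf — visit aster.
At reed: go right to cedar.
  At cedar: go left to pear.
    At pear: no left child.
    At pear: go right to sage.
      At sage: go left to teak.
        At teak: no left child.
        At teak: go right to iris.
          iris is a leaf — visit iris.
        Visit teak.
      At sage: go right to mint.
        mint is a leaf — visit mint.
      Visit sage.
    Visit pear.
  At cedar: go right to ash.
    ash is a leaf — visit ash.
  Visit cedar.
Visit reed.
Full post-order sequence: aster, iris, teak, mint, sage, pear, ash, cedar, reed.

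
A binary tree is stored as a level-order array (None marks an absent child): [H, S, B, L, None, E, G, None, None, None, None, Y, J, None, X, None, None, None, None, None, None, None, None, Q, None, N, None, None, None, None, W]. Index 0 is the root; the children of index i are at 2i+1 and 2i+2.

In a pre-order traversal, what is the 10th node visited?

G

Pre-order visits the node, then its left subtree, then its right subtree.
Visit H.
At H: go left to S.
  Visit S.
  At S: go left to L.
    L is a leaf — visit L.
  At S: no right child.
At H: go right to B.
  Visit B.
  At B: go left to E.
    Visit E.
    At E: go left to Y.
      Visit Y.
      At Y: go left to Q.
        Q is a leaf — visit Q.
      At Y: no right child.
    At E: go right to J.
      Visit J.
      At J: go left to N.
        N is a leaf — visit N.
      At J: no right child.
  At B: go right to G.
    Visit G.
    At G: no left child.
    At G: go right to X.
      Visit X.
      At X: no left child.
      At X: go right to W.
        W is a leaf — visit W.
Full pre-order sequence: H, S, L, B, E, Y, Q, J, N, G, X, W.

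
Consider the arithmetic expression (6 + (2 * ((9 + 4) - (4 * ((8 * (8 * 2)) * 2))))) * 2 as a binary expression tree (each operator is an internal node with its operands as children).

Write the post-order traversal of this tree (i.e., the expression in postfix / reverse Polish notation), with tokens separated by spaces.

6 2 9 4 + 4 8 8 2 * * 2 * * - * + 2 *

Post-order on an expression tree gives postfix notation: for each operator, emit left operand, right operand, then the operator.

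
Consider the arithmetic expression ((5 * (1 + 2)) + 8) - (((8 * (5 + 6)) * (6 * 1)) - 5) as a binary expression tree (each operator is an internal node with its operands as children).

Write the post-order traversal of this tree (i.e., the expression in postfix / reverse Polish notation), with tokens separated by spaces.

Post-order on an expression tree gives postfix notation: for each operator, emit left operand, right operand, then the operator.

5 1 2 + * 8 + 8 5 6 + * 6 1 * * 5 - -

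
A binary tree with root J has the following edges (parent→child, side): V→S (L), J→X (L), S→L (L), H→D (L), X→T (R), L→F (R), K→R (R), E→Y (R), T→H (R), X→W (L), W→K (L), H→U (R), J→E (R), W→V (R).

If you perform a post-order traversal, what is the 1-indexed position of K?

Post-order visits the left subtree, then the right subtree, then the node.
At J: go left to X.
  At X: go left to W.
    At W: go left to K.
      At K: no left child.
      At K: go right to R.
        R is a leaf — visit R.
      Visit K.
    At W: go right to V.
      At V: go left to S.
        At S: go left to L.
          At L: no left child.
          At L: go right to F.
            F is a leaf — visit F.
          Visit L.
        At S: no right child.
        Visit S.
      At V: no right child.
      Visit V.
    Visit W.
  At X: go right to T.
    At T: no left child.
    At T: go right to H.
      At H: go left to D.
        D is a leaf — visit D.
      At H: go right to U.
        U is a leaf — visit U.
      Visit H.
    Visit T.
  Visit X.
At J: go right to E.
  At E: no left child.
  At E: go right to Y.
    Y is a leaf — visit Y.
  Visit E.
Visit J.
Full post-order sequence: R, K, F, L, S, V, W, D, U, H, T, X, Y, E, J.

2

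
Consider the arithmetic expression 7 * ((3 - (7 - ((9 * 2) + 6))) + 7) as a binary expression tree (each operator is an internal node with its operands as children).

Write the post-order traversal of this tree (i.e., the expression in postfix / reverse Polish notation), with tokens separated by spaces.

Post-order on an expression tree gives postfix notation: for each operator, emit left operand, right operand, then the operator.

7 3 7 9 2 * 6 + - - 7 + *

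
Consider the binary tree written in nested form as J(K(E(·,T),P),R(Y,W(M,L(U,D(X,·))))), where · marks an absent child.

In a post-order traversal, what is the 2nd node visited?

Post-order visits the left subtree, then the right subtree, then the node.
At J: go left to K.
  At K: go left to E.
    At E: no left child.
    At E: go right to T.
      T is a leaf — visit T.
    Visit E.
  At K: go right to P.
    P is a leaf — visit P.
  Visit K.
At J: go right to R.
  At R: go left to Y.
    Y is a leaf — visit Y.
  At R: go right to W.
    At W: go left to M.
      M is a leaf — visit M.
    At W: go right to L.
      At L: go left to U.
        U is a leaf — visit U.
      At L: go right to D.
        At D: go left to X.
          X is a leaf — visit X.
        At D: no right child.
        Visit D.
      Visit L.
    Visit W.
  Visit R.
Visit J.
Full post-order sequence: T, E, P, K, Y, M, U, X, D, L, W, R, J.

E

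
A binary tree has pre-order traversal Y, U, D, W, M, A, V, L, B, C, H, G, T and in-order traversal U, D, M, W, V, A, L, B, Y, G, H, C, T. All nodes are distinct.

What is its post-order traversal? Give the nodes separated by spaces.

M V B L A W D U G H T C Y

The first element of pre-order is the root; it splits in-order into left and right subtrees.
Root Y: left subtree has 8 nodes {U, D, M, W, V, A, L, B}, right has 4 {G, H, C, T}.
  Root U: left subtree has 0 nodes { }, right has 7 {D, M, W, V, A, L, B}.
    Root D: left subtree has 0 nodes { }, right has 6 {M, W, V, A, L, B}.
      Root W: left subtree has 1 node {M}, right has 4 {V, A, L, B}.
        Root A: left subtree has 1 node {V}, right has 2 {L, B}.
          Root L: left subtree has 0 nodes { }, right has 1 {B}.
  Root C: left subtree has 2 nodes {G, H}, right has 1 {T}.
    Root H: left subtree has 1 node {G}, right has 0 { }.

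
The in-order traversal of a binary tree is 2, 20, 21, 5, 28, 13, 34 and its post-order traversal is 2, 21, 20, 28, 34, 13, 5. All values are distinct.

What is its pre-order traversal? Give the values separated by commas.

The last element of post-order is the root; it splits in-order into left and right subtrees.
Root 5: left subtree has 3 nodes {2, 20, 21}, right has 3 {28, 13, 34}.
  Root 20: left subtree has 1 node {2}, right has 1 {21}.
  Root 13: left subtree has 1 node {28}, right has 1 {34}.

5, 20, 2, 21, 13, 28, 34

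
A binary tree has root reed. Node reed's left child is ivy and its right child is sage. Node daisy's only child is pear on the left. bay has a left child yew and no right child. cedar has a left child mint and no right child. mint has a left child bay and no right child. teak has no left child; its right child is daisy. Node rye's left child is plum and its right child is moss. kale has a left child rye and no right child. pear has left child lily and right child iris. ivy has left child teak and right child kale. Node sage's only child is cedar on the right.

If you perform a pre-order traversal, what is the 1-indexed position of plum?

10

Pre-order visits the node, then its left subtree, then its right subtree.
Visit reed.
At reed: go left to ivy.
  Visit ivy.
  At ivy: go left to teak.
    Visit teak.
    At teak: no left child.
    At teak: go right to daisy.
      Visit daisy.
      At daisy: go left to pear.
        Visit pear.
        At pear: go left to lily.
          lily is a leaf — visit lily.
        At pear: go right to iris.
          iris is a leaf — visit iris.
      At daisy: no right child.
  At ivy: go right to kale.
    Visit kale.
    At kale: go left to rye.
      Visit rye.
      At rye: go left to plum.
        plum is a leaf — visit plum.
      At rye: go right to moss.
        moss is a leaf — visit moss.
    At kale: no right child.
At reed: go right to sage.
  Visit sage.
  At sage: no left child.
  At sage: go right to cedar.
    Visit cedar.
    At cedar: go left to mint.
      Visit mint.
      At mint: go left to bay.
        Visit bay.
        At bay: go left to yew.
          yew is a leaf — visit yew.
        At bay: no right child.
      At mint: no right child.
    At cedar: no right child.
Full pre-order sequence: reed, ivy, teak, daisy, pear, lily, iris, kale, rye, plum, moss, sage, cedar, mint, bay, yew.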